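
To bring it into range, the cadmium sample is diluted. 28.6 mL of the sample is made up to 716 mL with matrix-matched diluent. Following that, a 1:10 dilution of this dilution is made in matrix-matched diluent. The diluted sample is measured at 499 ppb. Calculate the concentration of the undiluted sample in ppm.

125 ppm

Overall dilution factor = 25.03 × 10 = 250.
Original = 499 ppb × 250 = 1.25 × 10⁵ ppb = 125 ppm.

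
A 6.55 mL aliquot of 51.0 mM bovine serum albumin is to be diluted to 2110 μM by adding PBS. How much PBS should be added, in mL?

152 mL

2110 μM = 2.11 mM.
V₂ = C₁V₁/C₂ = 51.0 × 6.55 / 2.11 = 158 mL.
Diluent to add = V₂ − V₁ = 158 − 6.55 = 152 mL.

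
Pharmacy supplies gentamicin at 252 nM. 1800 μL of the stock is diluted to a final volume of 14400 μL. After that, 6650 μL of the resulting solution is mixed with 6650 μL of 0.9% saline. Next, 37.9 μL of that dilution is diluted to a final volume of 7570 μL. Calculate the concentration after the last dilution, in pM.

78.9 pM

Overall dilution factor = 8 × 2 × 199.7 = 3196.
252 nM / 3196 = 0.0789 nM = 78.9 pM.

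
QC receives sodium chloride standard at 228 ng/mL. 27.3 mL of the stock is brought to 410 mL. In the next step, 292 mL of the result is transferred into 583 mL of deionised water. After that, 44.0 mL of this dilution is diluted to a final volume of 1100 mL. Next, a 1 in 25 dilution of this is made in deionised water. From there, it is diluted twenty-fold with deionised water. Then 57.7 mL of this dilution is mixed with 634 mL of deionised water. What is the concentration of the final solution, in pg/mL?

Overall dilution factor = 15.02 × 2.997 × 25 × 25 × 20 × 11.99 = 6.74 × 10⁶.
228 ng/mL / 6.74 × 10⁶ = 3.38 × 10⁻⁵ ng/mL = 0.0338 pg/mL.

0.0338 pg/mL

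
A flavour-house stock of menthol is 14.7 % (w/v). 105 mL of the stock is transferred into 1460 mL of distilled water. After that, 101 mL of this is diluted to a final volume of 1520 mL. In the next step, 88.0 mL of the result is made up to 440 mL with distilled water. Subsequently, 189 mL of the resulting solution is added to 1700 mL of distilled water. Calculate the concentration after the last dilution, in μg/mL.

Overall dilution factor = 14.90 × 15.05 × 5 × 9.995 = 1.12 × 10⁴.
14.7 % (w/v) / 1.12 × 10⁴ = 1.31 × 10⁻³ % (w/v) = 13.1 μg/mL.

13.1 μg/mL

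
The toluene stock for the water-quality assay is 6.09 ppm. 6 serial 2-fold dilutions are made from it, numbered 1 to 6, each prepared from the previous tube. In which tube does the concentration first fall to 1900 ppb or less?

Tube n has concentration 6.09 ppm / 2ⁿ.
Need 2ⁿ ≥ 6.09 ppm / 1900 ppb = 3.21, so n ≥ 1.68.
First such tube: n = 2.

tube 2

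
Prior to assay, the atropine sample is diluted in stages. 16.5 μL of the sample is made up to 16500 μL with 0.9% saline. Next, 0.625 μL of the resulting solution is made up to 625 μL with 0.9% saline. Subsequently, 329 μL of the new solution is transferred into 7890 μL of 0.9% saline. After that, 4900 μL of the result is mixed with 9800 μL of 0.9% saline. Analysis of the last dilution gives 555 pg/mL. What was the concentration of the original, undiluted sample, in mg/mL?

41.6 mg/mL

Overall dilution factor = 1000 × 1000 × 24.98 × 3 = 7.49 × 10⁷.
Original = 555 pg/mL × 7.49 × 10⁷ = 4.16 × 10¹⁰ pg/mL = 41.6 mg/mL.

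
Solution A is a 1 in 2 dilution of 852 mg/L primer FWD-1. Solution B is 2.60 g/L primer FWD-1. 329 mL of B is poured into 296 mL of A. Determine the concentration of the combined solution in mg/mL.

1.57 mg/mL

C_A = 852 mg/L / 2 = 426 mg/L.
C_B = 2.60 g/L = 2600 mg/L.
C_mix = (C_A·V_A + C_B·V_B)/(V_A + V_B) = (426×296 + 2600×329) / 625.0 = 1570 mg/L = 1.57 mg/mL.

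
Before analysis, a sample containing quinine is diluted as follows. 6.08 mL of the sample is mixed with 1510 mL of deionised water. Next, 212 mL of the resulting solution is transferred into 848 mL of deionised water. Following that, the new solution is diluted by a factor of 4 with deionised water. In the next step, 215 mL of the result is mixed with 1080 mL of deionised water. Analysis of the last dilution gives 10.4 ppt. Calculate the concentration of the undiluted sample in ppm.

0.312 ppm

Overall dilution factor = 249.4 × 5 × 4 × 6.023 = 3.00 × 10⁴.
Original = 10.4 ppt × 3.00 × 10⁴ = 3.12 × 10⁵ ppt = 0.312 ppm.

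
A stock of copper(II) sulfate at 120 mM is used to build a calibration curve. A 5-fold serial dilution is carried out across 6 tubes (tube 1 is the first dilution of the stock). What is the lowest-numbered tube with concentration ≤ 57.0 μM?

tube 5

Tube n has concentration 120 mM / 5ⁿ.
Need 5ⁿ ≥ 120 mM / 57.0 μM = 2105, so n ≥ 4.75.
First such tube: n = 5.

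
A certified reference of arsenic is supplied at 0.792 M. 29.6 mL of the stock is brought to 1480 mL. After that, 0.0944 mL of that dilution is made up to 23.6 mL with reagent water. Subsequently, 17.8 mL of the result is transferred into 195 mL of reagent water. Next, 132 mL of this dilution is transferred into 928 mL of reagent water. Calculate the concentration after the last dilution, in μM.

0.660 μM

Overall dilution factor = 50 × 250 × 11.96 × 8.030 = 1.20 × 10⁶.
0.792 M / 1.20 × 10⁶ = 6.60 × 10⁻⁷ M = 0.660 μM.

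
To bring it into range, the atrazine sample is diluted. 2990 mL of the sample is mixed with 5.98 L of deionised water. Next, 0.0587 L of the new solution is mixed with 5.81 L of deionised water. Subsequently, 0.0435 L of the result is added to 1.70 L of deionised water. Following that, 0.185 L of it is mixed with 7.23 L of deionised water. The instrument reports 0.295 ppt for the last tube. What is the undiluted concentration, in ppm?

Overall dilution factor = 3 × 99.98 × 40.08 × 40.08 = 4.82 × 10⁵.
Original = 0.295 ppt × 4.82 × 10⁵ = 1.42 × 10⁵ ppt = 0.142 ppm.

0.142 ppm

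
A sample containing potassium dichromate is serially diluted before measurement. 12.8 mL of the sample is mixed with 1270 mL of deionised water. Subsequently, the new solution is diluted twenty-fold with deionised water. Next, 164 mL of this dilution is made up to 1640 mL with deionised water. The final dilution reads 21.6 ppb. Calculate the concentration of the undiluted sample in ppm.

433 ppm

Overall dilution factor = 100.2 × 20 × 10 = 2.00 × 10⁴.
Original = 21.6 ppb × 2.00 × 10⁴ = 4.33 × 10⁵ ppb = 433 ppm.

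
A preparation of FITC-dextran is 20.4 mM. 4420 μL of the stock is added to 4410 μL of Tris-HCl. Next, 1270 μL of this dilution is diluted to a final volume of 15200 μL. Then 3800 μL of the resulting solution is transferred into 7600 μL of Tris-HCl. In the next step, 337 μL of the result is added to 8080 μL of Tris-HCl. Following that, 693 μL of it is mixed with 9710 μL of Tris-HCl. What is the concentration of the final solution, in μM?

0.759 μM

Overall dilution factor = 1.998 × 11.97 × 3 × 24.98 × 15.01 = 2.69 × 10⁴.
20.4 mM / 2.69 × 10⁴ = 7.59 × 10⁻⁴ mM = 0.759 μM.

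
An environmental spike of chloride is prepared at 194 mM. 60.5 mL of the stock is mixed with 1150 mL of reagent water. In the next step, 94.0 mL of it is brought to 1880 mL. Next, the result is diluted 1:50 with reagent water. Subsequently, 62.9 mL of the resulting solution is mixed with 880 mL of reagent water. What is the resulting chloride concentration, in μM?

0.647 μM

Overall dilution factor = 20.01 × 20 × 50 × 14.99 = 3.00 × 10⁵.
194 mM / 3.00 × 10⁵ = 6.47 × 10⁻⁴ mM = 0.647 μM.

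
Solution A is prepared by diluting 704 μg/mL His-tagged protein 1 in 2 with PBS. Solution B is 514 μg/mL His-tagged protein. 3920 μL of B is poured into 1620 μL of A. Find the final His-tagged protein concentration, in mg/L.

C_A = 704 μg/mL / 2 = 352 μg/mL.
C_mix = (C_A·V_A + C_B·V_B)/(V_A + V_B) = (352×1620 + 514×3920) / 5540 = 467 μg/mL = 467 mg/L.

467 mg/L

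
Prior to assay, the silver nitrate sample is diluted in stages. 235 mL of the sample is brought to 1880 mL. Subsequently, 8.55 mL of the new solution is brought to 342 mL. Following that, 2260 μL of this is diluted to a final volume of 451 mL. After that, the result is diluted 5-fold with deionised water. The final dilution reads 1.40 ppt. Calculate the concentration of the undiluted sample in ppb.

447 ppb

Overall dilution factor = 8 × 40 × 199.6 × 5 = 3.19 × 10⁵.
Original = 1.40 ppt × 3.19 × 10⁵ = 4.47 × 10⁵ ppt = 447 ppb.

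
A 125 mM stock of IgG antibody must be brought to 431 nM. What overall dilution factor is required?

Factor = C₀/C_target = 125 mM / 431 nM = 2.90 × 10⁵.

2.90 × 10⁵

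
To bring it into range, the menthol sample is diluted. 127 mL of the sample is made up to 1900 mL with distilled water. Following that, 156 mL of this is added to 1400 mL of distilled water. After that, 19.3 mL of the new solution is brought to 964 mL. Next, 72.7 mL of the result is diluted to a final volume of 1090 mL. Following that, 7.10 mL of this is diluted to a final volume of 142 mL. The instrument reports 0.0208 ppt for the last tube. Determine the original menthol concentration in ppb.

46.5 ppb

Overall dilution factor = 14.96 × 9.974 × 49.95 × 14.99 × 20 = 2.23 × 10⁶.
Original = 0.0208 ppt × 2.23 × 10⁶ = 4.65 × 10⁴ ppt = 46.5 ppb.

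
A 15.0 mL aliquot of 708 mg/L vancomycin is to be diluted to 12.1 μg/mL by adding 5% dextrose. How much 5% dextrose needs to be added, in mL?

12.1 μg/mL = 12.1 mg/L.
V₂ = C₁V₁/C₂ = 708 × 15.0 / 12.1 = 878 mL.
Diluent to add = V₂ − V₁ = 878 − 15.0 = 863 mL.

863 mL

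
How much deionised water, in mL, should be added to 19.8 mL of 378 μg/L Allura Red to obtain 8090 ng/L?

905 mL

8090 ng/L = 8.09 μg/L.
V₂ = C₁V₁/C₂ = 378 × 19.8 / 8.09 = 925 mL.
Diluent to add = V₂ − V₁ = 925 − 19.8 = 905 mL.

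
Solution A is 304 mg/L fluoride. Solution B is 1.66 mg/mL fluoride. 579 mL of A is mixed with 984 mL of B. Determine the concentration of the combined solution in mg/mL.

C_B = 1.66 mg/mL = 1660 mg/L.
C_mix = (C_A·V_A + C_B·V_B)/(V_A + V_B) = (304×579 + 1660×984) / 1563 = 1158 mg/L = 1.16 mg/mL.

1.16 mg/mL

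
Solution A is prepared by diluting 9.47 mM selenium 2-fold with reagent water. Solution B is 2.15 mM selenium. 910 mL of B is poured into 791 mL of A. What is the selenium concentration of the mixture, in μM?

C_A = 9.47 mM / 2 = 4.74 mM.
C_mix = (C_A·V_A + C_B·V_B)/(V_A + V_B) = (4.74×791 + 2.15×910) / 1701 = 3.35 mM = 3350 μM.

3350 μM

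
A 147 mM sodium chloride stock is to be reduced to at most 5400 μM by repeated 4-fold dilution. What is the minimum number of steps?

3

Need 4ⁿ ≥ 27.2, so n ≥ log(27.2)/log(4) = 2.38.
Minimum whole steps: n = 3.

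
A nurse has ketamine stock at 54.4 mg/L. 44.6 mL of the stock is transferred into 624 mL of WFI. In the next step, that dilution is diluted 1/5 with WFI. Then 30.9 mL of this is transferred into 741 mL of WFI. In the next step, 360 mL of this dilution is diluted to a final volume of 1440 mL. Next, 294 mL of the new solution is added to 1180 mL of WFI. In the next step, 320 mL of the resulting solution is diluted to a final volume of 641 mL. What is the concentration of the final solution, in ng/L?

723 ng/L

Overall dilution factor = 14.99 × 5 × 24.98 × 4 × 5.014 × 2.003 = 7.52 × 10⁴.
54.4 mg/L / 7.52 × 10⁴ = 7.23 × 10⁻⁴ mg/L = 723 ng/L.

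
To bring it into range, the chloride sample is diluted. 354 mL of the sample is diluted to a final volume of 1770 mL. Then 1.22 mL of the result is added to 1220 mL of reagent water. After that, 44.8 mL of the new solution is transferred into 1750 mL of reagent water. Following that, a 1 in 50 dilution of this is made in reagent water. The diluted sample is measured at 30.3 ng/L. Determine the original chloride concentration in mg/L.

Overall dilution factor = 5 × 1001 × 40.06 × 50 = 1.00 × 10⁷.
Original = 30.3 ng/L × 1.00 × 10⁷ = 3.04 × 10⁸ ng/L = 304 mg/L.

304 mg/L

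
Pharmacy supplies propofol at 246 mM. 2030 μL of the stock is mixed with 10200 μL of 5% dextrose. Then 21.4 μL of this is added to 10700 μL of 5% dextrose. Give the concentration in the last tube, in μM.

81.5 μM

Overall dilution factor = 6.025 × 501 = 3018.
246 mM / 3018 = 0.0815 mM = 81.5 μM.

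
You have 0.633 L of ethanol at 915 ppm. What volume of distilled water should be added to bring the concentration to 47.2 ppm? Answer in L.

11.6 L

V₂ = C₁V₁/C₂ = 915 × 0.633 / 47.2 = 12.3 L.
Diluent to add = V₂ − V₁ = 12.3 − 0.633 = 11.6 L.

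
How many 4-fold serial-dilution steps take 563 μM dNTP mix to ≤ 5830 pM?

9

Need 4ⁿ ≥ 9.66 × 10⁴, so n ≥ log(9.66 × 10⁴)/log(4) = 8.28.
Minimum whole steps: n = 9.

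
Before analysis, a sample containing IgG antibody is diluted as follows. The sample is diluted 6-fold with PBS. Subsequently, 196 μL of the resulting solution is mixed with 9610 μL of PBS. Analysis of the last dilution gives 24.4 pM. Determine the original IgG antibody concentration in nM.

7.32 nM

Overall dilution factor = 6 × 50.03 = 300.
Original = 24.4 pM × 300 = 7324 pM = 7.32 nM.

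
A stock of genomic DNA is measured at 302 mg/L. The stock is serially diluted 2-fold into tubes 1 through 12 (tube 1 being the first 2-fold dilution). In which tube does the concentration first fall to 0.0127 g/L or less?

tube 5

Tube n has concentration 302 mg/L / 2ⁿ.
Need 2ⁿ ≥ 302 mg/L / 0.0127 g/L = 23.8, so n ≥ 4.57.
First such tube: n = 5.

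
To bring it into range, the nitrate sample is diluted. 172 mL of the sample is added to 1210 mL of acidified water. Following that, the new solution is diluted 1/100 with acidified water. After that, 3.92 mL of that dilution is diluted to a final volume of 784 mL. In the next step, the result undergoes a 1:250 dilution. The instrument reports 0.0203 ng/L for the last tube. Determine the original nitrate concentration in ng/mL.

Overall dilution factor = 8.035 × 100 × 200 × 250 = 4.02 × 10⁷.
Original = 0.0203 ng/L × 4.02 × 10⁷ = 8.16 × 10⁵ ng/L = 816 ng/mL.

816 ng/mL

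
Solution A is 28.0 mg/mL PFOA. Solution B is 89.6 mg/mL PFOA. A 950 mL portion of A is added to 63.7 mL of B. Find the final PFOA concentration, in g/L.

31.9 g/L

C_mix = (C_A·V_A + C_B·V_B)/(V_A + V_B) = (28.0×950 + 89.6×63.7) / 1014 = 31.9 mg/mL = 31.9 g/L.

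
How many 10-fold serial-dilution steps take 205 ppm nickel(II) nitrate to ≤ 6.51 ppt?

8

Need 10ⁿ ≥ 3.15 × 10⁷, so n ≥ log(3.15 × 10⁷)/log(10) = 7.50.
Minimum whole steps: n = 8.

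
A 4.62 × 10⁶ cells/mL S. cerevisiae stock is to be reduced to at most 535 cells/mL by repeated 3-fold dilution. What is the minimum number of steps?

Need 3ⁿ ≥ 8636, so n ≥ log(8636)/log(3) = 8.25.
Minimum whole steps: n = 9.

9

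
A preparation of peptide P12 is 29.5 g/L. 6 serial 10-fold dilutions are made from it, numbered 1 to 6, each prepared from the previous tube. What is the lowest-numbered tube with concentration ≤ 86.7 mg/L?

tube 3

Tube n has concentration 29.5 g/L / 10ⁿ.
Need 10ⁿ ≥ 29.5 g/L / 86.7 mg/L = 340, so n ≥ 2.53.
First such tube: n = 3.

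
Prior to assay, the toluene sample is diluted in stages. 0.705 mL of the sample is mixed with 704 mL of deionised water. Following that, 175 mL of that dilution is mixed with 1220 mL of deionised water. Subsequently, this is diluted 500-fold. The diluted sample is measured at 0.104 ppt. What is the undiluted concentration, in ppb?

Overall dilution factor = 999.6 × 7.971 × 500 = 3.98 × 10⁶.
Original = 0.104 ppt × 3.98 × 10⁶ = 4.14 × 10⁵ ppt = 414 ppb.

414 ppb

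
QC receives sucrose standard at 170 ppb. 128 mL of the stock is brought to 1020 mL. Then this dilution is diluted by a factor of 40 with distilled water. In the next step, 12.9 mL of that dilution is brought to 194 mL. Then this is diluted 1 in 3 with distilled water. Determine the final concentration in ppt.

11.8 ppt

Overall dilution factor = 7.969 × 40 × 15.04 × 3 = 1.44 × 10⁴.
170 ppb / 1.44 × 10⁴ = 0.0118 ppb = 11.8 ppt.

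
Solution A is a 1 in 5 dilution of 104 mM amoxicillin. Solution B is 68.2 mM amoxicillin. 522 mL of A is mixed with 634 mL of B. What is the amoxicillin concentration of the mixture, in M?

0.0468 M

C_A = 104 mM / 5 = 20.8 mM.
C_mix = (C_A·V_A + C_B·V_B)/(V_A + V_B) = (20.8×522 + 68.2×634) / 1156 = 46.8 mM = 0.0468 M.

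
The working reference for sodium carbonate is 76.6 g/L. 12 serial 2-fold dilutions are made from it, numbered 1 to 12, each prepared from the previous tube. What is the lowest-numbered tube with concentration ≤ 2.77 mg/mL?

tube 5

Tube n has concentration 76.6 g/L / 2ⁿ.
Need 2ⁿ ≥ 76.6 g/L / 2.77 mg/mL = 27.7, so n ≥ 4.79.
First such tube: n = 5.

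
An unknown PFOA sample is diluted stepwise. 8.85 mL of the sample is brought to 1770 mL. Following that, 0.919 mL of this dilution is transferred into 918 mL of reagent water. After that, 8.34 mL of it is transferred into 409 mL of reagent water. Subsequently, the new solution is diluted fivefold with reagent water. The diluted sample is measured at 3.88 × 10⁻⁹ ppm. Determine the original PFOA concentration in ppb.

194 ppb

Overall dilution factor = 200 × 999.9 × 50.04 × 5 = 5.00 × 10⁷.
Original = 3.88 × 10⁻⁹ ppm × 5.00 × 10⁷ = 0.194 ppm = 194 ppb.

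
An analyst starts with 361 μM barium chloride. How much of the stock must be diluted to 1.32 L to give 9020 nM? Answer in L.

9020 nM = 9.02 μM.
V₁ = C₂V₂/C₁ = 9.02 × 1.32 / 361 = 0.0330 L.

0.0330 L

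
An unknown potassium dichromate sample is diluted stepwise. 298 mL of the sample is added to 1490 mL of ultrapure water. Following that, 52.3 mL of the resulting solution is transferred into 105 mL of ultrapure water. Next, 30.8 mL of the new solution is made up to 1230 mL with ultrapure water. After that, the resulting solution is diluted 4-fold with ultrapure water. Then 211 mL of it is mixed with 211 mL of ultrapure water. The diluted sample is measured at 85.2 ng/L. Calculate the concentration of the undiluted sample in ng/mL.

491 ng/mL

Overall dilution factor = 6 × 3.008 × 39.94 × 4 × 2 = 5765.
Original = 85.2 ng/L × 5765 = 4.91 × 10⁵ ng/L = 491 ng/mL.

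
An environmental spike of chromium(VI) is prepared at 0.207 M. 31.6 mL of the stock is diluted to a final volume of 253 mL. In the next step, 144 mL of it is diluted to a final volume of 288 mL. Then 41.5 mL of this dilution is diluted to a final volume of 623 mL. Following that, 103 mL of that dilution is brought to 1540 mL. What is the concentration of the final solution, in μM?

57.6 μM

Overall dilution factor = 8.006 × 2 × 15.01 × 14.95 = 3594.
0.207 M / 3594 = 5.76 × 10⁻⁵ M = 57.6 μM.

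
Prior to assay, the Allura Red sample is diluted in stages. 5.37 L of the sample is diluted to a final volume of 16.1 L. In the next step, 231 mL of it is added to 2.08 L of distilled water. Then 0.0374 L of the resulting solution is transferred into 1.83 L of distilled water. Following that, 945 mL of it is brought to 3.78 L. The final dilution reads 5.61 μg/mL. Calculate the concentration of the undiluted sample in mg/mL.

33.6 mg/mL

Overall dilution factor = 2.998 × 10.00 × 49.93 × 4 = 5991.
Original = 5.61 μg/mL × 5991 = 3.36 × 10⁴ μg/mL = 33.6 mg/mL.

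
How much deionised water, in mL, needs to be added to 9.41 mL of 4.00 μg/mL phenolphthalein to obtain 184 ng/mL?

184 ng/mL = 0.184 μg/mL.
V₂ = C₁V₁/C₂ = 4.00 × 9.41 / 0.184 = 205 mL.
Diluent to add = V₂ − V₁ = 205 − 9.41 = 195 mL.

195 mL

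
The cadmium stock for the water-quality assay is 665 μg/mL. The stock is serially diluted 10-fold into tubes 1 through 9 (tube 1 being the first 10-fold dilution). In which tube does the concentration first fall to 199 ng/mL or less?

tube 4

Tube n has concentration 665 μg/mL / 10ⁿ.
Need 10ⁿ ≥ 665 μg/mL / 199 ng/mL = 3342, so n ≥ 3.52.
First such tube: n = 4.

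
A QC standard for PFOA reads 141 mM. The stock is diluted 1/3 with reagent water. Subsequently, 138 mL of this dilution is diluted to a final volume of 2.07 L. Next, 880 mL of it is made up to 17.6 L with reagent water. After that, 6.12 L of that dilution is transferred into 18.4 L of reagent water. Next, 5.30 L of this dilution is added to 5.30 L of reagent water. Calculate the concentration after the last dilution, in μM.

Overall dilution factor = 3 × 15 × 20 × 4.007 × 2 = 7212.
141 mM / 7212 = 0.0196 mM = 19.6 μM.

19.6 μM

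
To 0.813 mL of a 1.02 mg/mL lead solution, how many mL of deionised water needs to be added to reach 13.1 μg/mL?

62.5 mL

13.1 μg/mL = 0.0131 mg/mL.
V₂ = C₁V₁/C₂ = 1.02 × 0.813 / 0.0131 = 63.3 mL.
Diluent to add = V₂ − V₁ = 63.3 − 0.813 = 62.5 mL.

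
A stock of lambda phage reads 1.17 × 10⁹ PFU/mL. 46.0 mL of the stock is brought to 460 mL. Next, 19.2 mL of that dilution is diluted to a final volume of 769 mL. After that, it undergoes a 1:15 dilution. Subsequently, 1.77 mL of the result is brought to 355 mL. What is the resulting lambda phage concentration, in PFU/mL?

971 PFU/mL

Overall dilution factor = 10 × 40.05 × 15 × 200.6 = 1.20 × 10⁶.
1.17 × 10⁹ PFU/mL / 1.20 × 10⁶ = 971 PFU/mL.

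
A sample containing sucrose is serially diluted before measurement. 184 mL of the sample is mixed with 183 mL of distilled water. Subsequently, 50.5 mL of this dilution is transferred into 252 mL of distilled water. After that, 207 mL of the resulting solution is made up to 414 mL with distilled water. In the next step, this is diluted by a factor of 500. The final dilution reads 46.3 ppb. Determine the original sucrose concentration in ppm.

Overall dilution factor = 1.995 × 5.990 × 2 × 500 = 1.19 × 10⁴.
Original = 46.3 ppb × 1.19 × 10⁴ = 5.53 × 10⁵ ppb = 553 ppm.

553 ppm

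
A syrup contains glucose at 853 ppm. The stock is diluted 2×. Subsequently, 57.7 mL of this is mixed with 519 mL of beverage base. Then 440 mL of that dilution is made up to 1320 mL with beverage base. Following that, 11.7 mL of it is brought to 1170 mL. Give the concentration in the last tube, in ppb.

Overall dilution factor = 2 × 9.995 × 3 × 100 = 5997.
853 ppm / 5997 = 0.142 ppm = 142 ppb.

142 ppb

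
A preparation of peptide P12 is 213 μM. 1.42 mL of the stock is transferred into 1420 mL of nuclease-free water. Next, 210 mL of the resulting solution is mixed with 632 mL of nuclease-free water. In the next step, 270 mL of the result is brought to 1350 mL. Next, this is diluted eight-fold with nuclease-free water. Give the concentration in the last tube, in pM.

1330 pM

Overall dilution factor = 1001 × 4.010 × 5 × 8 = 1.61 × 10⁵.
213 μM / 1.61 × 10⁵ = 1.33 × 10⁻³ μM = 1330 pM.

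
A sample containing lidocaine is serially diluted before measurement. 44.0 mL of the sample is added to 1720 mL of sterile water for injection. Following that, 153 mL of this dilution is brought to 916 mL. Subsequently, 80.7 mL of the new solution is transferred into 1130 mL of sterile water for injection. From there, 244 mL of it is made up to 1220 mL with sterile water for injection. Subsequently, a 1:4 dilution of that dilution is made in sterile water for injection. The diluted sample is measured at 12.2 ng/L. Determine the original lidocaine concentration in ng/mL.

879 ng/mL

Overall dilution factor = 40.09 × 5.987 × 15.00 × 5 × 4 = 7.20 × 10⁴.
Original = 12.2 ng/L × 7.20 × 10⁴ = 8.79 × 10⁵ ng/L = 879 ng/mL.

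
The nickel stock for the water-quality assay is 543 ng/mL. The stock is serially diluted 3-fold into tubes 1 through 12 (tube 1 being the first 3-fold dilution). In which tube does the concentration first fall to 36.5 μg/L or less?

Tube n has concentration 543 ng/mL / 3ⁿ.
Need 3ⁿ ≥ 543 ng/mL / 36.5 μg/L = 14.9, so n ≥ 2.46.
First such tube: n = 3.

tube 3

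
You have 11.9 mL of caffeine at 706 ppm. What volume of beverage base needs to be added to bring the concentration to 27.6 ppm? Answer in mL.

V₂ = C₁V₁/C₂ = 706 × 11.9 / 27.6 = 304 mL.
Diluent to add = V₂ − V₁ = 304 − 11.9 = 292 mL.

292 mL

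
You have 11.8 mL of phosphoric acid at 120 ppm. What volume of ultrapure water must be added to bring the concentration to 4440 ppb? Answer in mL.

307 mL

4440 ppb = 4.44 ppm.
V₂ = C₁V₁/C₂ = 120 × 11.8 / 4.44 = 319 mL.
Diluent to add = V₂ − V₁ = 319 − 11.8 = 307 mL.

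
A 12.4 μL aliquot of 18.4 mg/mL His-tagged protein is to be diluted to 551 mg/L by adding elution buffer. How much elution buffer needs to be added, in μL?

551 mg/L = 0.551 mg/mL.
V₂ = C₁V₁/C₂ = 18.4 × 12.4 / 0.551 = 414 μL.
Diluent to add = V₂ − V₁ = 414 − 12.4 = 402 μL.

402 μL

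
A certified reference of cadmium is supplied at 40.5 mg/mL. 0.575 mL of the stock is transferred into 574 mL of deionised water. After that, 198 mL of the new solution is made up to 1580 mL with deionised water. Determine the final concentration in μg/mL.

5.08 μg/mL

Overall dilution factor = 999.3 × 7.980 = 7974.
40.5 mg/mL / 7974 = 5.08 × 10⁻³ mg/mL = 5.08 μg/mL.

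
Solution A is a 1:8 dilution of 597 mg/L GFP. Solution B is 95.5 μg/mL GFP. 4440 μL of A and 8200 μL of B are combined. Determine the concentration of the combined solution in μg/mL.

88.2 μg/mL

C_A = 597 mg/L / 8 = 74.6 mg/L.
C_B = 95.5 μg/mL = 95.5 mg/L.
C_mix = (C_A·V_A + C_B·V_B)/(V_A + V_B) = (74.6×4440 + 95.5×8200) / 12640 = 88.2 mg/L = 88.2 μg/mL.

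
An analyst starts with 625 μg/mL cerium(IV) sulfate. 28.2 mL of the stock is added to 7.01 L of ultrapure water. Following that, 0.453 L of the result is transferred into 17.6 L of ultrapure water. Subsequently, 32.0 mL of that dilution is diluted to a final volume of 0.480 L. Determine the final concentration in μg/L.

Overall dilution factor = 249.6 × 39.85 × 15 = 1.49 × 10⁵.
625 μg/mL / 1.49 × 10⁵ = 4.19 × 10⁻³ μg/mL = 4.19 μg/L.

4.19 μg/L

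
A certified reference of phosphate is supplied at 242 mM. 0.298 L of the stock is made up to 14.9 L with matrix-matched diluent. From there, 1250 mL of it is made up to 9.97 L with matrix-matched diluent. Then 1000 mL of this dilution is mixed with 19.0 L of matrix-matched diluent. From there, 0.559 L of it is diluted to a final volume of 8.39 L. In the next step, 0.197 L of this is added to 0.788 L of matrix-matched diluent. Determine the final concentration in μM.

0.404 μM

Overall dilution factor = 50 × 7.976 × 20 × 15.01 × 5 = 5.99 × 10⁵.
242 mM / 5.99 × 10⁵ = 4.04 × 10⁻⁴ mM = 0.404 μM.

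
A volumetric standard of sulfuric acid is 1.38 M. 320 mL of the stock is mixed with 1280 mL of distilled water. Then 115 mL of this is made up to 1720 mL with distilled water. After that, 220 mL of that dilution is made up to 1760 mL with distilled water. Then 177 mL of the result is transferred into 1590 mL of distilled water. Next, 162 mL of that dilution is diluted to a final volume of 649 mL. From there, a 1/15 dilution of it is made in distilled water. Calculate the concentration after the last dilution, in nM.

3850 nM

Overall dilution factor = 5 × 14.96 × 8 × 9.983 × 4.006 × 15 = 3.59 × 10⁵.
1.38 M / 3.59 × 10⁵ = 3.85 × 10⁻⁶ M = 3850 nM.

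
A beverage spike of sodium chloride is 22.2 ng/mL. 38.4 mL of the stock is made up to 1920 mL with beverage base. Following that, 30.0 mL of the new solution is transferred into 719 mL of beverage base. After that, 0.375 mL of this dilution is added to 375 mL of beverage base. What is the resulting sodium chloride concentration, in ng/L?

Overall dilution factor = 50 × 24.97 × 1001 = 1.25 × 10⁶.
22.2 ng/mL / 1.25 × 10⁶ = 1.78 × 10⁻⁵ ng/mL = 0.0178 ng/L.

0.0178 ng/L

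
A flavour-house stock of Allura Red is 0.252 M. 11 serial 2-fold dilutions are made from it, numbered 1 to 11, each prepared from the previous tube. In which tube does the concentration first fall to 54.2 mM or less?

tube 3

Tube n has concentration 0.252 M / 2ⁿ.
Need 2ⁿ ≥ 0.252 M / 54.2 mM = 4.65, so n ≥ 2.22.
First such tube: n = 3.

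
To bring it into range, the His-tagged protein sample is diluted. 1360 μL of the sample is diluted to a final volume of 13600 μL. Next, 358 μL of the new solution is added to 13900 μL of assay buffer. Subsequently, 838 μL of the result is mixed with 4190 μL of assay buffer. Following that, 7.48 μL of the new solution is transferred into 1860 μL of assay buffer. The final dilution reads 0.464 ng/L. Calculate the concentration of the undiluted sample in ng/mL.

277 ng/mL

Overall dilution factor = 10 × 39.83 × 6 × 249.7 = 5.97 × 10⁵.
Original = 0.464 ng/L × 5.97 × 10⁵ = 2.77 × 10⁵ ng/L = 277 ng/mL.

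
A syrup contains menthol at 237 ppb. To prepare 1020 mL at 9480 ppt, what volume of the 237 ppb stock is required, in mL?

40.8 mL

9480 ppt = 9.48 ppb.
V₁ = C₂V₂/C₁ = 9.48 × 1020 / 237 = 40.8 mL.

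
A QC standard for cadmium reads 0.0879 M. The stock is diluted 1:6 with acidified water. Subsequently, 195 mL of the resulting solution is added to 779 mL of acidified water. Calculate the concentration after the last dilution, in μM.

Overall dilution factor = 6 × 4.995 = 30.0.
0.0879 M / 30.0 = 2.93 × 10⁻³ M = 2930 μM.

2930 μM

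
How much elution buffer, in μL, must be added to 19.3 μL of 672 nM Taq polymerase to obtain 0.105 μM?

104 μL

0.105 μM = 105 nM.
V₂ = C₁V₁/C₂ = 672 × 19.3 / 105 = 124 μL.
Diluent to add = V₂ − V₁ = 124 − 19.3 = 104 μL.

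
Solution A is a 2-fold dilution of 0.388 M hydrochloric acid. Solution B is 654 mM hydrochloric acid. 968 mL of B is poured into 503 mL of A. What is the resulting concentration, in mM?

497 mM

C_A = 0.388 M / 2 = 0.194 M.
C_B = 654 mM = 0.654 M.
C_mix = (C_A·V_A + C_B·V_B)/(V_A + V_B) = (0.194×503 + 0.654×968) / 1471 = 0.497 M = 497 mM.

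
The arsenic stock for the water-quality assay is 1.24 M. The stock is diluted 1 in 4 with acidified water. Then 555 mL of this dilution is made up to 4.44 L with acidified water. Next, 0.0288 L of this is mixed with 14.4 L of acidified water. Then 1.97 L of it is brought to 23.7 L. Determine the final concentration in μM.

Overall dilution factor = 4 × 8 × 501 × 12.03 = 1.93 × 10⁵.
1.24 M / 1.93 × 10⁵ = 6.43 × 10⁻⁶ M = 6.43 μM.

6.43 μM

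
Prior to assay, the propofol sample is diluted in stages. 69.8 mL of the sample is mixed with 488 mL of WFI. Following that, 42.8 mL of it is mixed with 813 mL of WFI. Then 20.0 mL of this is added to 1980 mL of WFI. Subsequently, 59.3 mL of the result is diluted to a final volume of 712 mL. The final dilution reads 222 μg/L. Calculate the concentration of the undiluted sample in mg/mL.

42.6 mg/mL

Overall dilution factor = 7.991 × 20.00 × 100 × 12.01 = 1.92 × 10⁵.
Original = 222 μg/L × 1.92 × 10⁵ = 4.26 × 10⁷ μg/L = 42.6 mg/mL.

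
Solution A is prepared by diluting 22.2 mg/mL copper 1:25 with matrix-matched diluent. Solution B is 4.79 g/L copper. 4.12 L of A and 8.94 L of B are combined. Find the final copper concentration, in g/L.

C_A = 22.2 mg/mL / 25 = 0.888 mg/mL.
C_B = 4.79 g/L = 4.79 mg/mL.
C_mix = (C_A·V_A + C_B·V_B)/(V_A + V_B) = (0.888×4.12 + 4.79×8.94) / 13.06 = 3.56 mg/mL = 3.56 g/L.

3.56 g/L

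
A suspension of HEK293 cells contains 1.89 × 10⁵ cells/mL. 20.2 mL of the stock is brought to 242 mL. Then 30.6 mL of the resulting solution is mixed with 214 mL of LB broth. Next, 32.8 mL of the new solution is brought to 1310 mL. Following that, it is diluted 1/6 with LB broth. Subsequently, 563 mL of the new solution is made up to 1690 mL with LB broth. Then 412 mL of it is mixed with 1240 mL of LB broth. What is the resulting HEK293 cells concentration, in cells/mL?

0.684 cells/mL

Overall dilution factor = 11.98 × 7.993 × 39.94 × 6 × 3.002 × 4.010 = 2.76 × 10⁵.
1.89 × 10⁵ cells/mL / 2.76 × 10⁵ = 0.684 cells/mL.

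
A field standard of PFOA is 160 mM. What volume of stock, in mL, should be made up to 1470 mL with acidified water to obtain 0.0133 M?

122 mL

0.0133 M = 13.3 mM.
V₁ = C₂V₂/C₁ = 13.3 × 1470 / 160 = 122 mL.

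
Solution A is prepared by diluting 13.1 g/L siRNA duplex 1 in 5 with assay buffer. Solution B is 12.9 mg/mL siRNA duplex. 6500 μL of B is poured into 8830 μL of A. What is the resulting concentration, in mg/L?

C_A = 13.1 g/L / 5 = 2.62 g/L.
C_B = 12.9 mg/mL = 12.9 g/L.
C_mix = (C_A·V_A + C_B·V_B)/(V_A + V_B) = (2.62×8830 + 12.9×6500) / 15330 = 6.98 g/L = 6980 mg/L.

6980 mg/L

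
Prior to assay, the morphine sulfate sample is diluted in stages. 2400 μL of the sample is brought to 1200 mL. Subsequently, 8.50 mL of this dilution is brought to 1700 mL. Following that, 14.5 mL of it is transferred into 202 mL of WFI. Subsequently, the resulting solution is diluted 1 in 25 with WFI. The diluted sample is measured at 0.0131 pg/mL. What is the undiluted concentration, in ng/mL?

Overall dilution factor = 500 × 200 × 14.93 × 25 = 3.73 × 10⁷.
Original = 0.0131 pg/mL × 3.73 × 10⁷ = 4.89 × 10⁵ pg/mL = 489 ng/mL.

489 ng/mL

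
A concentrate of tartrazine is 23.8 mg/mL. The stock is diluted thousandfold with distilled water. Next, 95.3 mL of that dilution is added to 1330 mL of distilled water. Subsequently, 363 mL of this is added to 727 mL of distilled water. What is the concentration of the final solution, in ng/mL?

530 ng/mL

Overall dilution factor = 1000 × 14.96 × 3.003 = 4.49 × 10⁴.
23.8 mg/mL / 4.49 × 10⁴ = 5.30 × 10⁻⁴ mg/mL = 530 ng/mL.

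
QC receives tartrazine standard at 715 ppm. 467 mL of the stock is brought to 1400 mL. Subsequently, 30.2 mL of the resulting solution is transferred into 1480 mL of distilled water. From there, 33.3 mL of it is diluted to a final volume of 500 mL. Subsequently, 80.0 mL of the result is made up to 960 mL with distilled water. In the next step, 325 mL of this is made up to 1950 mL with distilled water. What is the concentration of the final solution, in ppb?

4.41 ppb

Overall dilution factor = 2.998 × 50.01 × 15.02 × 12 × 6 = 1.62 × 10⁵.
715 ppm / 1.62 × 10⁵ = 4.41 × 10⁻³ ppm = 4.41 ppb.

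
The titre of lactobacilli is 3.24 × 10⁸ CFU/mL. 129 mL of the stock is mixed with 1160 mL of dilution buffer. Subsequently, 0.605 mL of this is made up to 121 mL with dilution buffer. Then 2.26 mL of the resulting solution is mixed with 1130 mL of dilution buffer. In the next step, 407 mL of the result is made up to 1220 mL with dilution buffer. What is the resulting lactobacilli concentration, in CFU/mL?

Overall dilution factor = 9.992 × 200 × 501 × 2.998 = 3.00 × 10⁶.
3.24 × 10⁸ CFU/mL / 3.00 × 10⁶ = 108 CFU/mL.

108 CFU/mL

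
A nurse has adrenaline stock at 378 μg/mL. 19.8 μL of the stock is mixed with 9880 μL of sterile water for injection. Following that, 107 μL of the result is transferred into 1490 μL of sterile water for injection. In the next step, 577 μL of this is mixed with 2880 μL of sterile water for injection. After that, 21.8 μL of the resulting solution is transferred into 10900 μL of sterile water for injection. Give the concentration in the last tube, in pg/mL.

Overall dilution factor = 500.0 × 14.93 × 5.991 × 501 = 2.24 × 10⁷.
378 μg/mL / 2.24 × 10⁷ = 1.69 × 10⁻⁵ μg/mL = 16.9 pg/mL.

16.9 pg/mL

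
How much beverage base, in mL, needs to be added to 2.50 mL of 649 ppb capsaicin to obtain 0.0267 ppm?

0.0267 ppm = 26.7 ppb.
V₂ = C₁V₁/C₂ = 649 × 2.50 / 26.7 = 60.8 mL.
Diluent to add = V₂ − V₁ = 60.8 − 2.50 = 58.3 mL.

58.3 mL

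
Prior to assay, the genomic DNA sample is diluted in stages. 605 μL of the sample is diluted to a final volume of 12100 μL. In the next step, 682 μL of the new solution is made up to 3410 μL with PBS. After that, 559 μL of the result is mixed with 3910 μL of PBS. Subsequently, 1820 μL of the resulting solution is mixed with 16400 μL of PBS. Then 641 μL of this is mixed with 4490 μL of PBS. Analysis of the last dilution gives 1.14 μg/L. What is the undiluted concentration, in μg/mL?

73.0 μg/mL

Overall dilution factor = 20 × 5 × 7.995 × 10.01 × 8.005 = 6.41 × 10⁴.
Original = 1.14 μg/L × 6.41 × 10⁴ = 7.30 × 10⁴ μg/L = 73.0 μg/mL.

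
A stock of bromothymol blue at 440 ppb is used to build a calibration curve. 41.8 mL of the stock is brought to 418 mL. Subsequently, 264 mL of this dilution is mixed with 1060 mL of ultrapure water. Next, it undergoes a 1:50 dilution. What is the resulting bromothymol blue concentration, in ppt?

175 ppt

Overall dilution factor = 10 × 5.015 × 50 = 2508.
440 ppb / 2508 = 0.175 ppb = 175 ppt.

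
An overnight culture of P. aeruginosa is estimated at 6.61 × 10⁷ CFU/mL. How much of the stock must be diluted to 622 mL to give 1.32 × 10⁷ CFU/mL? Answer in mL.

124 mL

V₁ = C₂V₂/C₁ = 1.32 × 10⁷ × 622 / 6.61 × 10⁷ = 124 mL.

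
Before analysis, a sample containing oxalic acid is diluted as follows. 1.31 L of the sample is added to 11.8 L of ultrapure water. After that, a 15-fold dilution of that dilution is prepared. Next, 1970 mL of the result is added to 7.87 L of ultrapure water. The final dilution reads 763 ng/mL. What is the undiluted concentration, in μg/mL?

Overall dilution factor = 10.01 × 15 × 4.995 = 750.
Original = 763 ng/mL × 750 = 5.72 × 10⁵ ng/mL = 572 μg/mL.

572 μg/mL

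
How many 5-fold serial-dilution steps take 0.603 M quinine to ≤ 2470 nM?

Need 5ⁿ ≥ 2.44 × 10⁵, so n ≥ log(2.44 × 10⁵)/log(5) = 7.71.
Minimum whole steps: n = 8.

8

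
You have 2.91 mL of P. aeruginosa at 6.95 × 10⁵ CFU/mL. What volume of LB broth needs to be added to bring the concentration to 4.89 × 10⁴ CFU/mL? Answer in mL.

V₂ = C₁V₁/C₂ = 6.95 × 10⁵ × 2.91 / 4.89 × 10⁴ = 41.4 mL.
Diluent to add = V₂ − V₁ = 41.4 − 2.91 = 38.4 mL.

38.4 mL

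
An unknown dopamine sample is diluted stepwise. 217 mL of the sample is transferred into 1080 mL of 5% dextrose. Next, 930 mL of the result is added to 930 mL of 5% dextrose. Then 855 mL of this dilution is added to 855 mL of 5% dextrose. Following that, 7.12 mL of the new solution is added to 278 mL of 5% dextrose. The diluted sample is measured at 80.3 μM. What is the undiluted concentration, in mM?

Overall dilution factor = 5.977 × 2 × 2 × 40.04 = 957.
Original = 80.3 μM × 957 = 7.69 × 10⁴ μM = 76.9 mM.

76.9 mM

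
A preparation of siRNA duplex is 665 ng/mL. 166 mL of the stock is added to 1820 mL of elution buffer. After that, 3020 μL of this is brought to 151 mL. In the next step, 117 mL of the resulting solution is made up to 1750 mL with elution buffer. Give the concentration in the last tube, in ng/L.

74.3 ng/L

Overall dilution factor = 11.96 × 50 × 14.96 = 8947.
665 ng/mL / 8947 = 0.0743 ng/mL = 74.3 ng/L.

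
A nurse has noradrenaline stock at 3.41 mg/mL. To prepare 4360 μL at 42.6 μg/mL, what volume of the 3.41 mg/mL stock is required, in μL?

42.6 μg/mL = 0.0426 mg/mL.
V₁ = C₂V₂/C₁ = 0.0426 × 4360 / 3.41 = 54.5 μL.

54.5 μL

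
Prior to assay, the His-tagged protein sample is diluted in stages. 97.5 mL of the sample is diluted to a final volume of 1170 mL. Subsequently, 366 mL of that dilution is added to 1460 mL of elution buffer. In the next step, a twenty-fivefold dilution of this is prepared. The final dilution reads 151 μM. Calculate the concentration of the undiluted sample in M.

Overall dilution factor = 12 × 4.989 × 25 = 1497.
Original = 151 μM × 1497 = 2.26 × 10⁵ μM = 0.226 M.

0.226 M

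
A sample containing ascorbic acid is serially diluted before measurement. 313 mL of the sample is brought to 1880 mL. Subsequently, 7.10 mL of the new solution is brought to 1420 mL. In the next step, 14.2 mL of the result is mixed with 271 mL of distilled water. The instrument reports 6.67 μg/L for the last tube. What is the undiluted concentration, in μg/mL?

Overall dilution factor = 6.006 × 200 × 20.08 = 2.41 × 10⁴.
Original = 6.67 μg/L × 2.41 × 10⁴ = 1.61 × 10⁵ μg/L = 161 μg/mL.

161 μg/mL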